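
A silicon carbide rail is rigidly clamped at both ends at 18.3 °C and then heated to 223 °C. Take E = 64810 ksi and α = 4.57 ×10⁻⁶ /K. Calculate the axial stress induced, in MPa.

418 MPa

E = 64810 ksi = 446.8 GPa.
ΔT = 204.7 K. Constrained thermal stress σ = E·α·ΔT = 446.8×10³ MPa × 4.57×10⁻⁶ × 204.7 = 418 MPa (compressive).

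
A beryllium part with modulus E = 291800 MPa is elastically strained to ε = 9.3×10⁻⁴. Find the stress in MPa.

E = 291800 MPa = 291.8 GPa.
σ = E·ε = 291800 MPa × 9.3×10⁻⁴ = 271 MPa.

271 MPa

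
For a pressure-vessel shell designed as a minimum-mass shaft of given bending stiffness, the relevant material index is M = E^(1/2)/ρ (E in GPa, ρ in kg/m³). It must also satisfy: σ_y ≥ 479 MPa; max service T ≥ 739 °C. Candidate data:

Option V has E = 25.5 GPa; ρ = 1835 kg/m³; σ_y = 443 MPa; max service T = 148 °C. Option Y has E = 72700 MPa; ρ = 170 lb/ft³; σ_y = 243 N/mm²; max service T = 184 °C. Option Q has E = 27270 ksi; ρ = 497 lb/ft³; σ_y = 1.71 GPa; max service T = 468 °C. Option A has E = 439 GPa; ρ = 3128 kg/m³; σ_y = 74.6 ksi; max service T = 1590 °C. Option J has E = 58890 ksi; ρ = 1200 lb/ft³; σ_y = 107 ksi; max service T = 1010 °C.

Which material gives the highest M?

Screen on constraints: σ_y ≥ 479 MPa; max service T ≥ 739 °C. Survivors: option A, option J.
After converting to SI:
  option A: E = 439.0 GPa, ρ = 3128 kg/m³
  option J: E = 406.0 GPa, ρ = 19220 kg/m³
  option A: M = 6.70×10⁻³
  option J: M = 1.05×10⁻³
Option A ranks first.

option A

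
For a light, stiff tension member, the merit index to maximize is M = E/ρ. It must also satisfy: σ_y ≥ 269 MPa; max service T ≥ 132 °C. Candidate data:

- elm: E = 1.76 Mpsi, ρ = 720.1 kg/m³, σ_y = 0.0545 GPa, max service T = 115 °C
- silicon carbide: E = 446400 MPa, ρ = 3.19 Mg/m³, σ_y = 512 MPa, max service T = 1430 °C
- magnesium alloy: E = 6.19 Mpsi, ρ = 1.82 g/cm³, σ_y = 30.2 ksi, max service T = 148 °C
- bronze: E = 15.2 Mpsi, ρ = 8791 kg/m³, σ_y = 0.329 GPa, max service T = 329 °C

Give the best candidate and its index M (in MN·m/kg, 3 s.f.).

silicon carbide, M = 140 MN·m/kg

Screen on constraints: σ_y ≥ 269 MPa; max service T ≥ 132 °C. Survivors: silicon carbide, bronze.
After converting to SI:
  silicon carbide: E = 446.4 GPa, ρ = 3190 kg/m³
  bronze: E = 104.8 GPa, ρ = 8791 kg/m³
  silicon carbide: M = 140 MN·m/kg
  bronze: M = 11.9 MN·m/kg
Highest index: silicon carbide.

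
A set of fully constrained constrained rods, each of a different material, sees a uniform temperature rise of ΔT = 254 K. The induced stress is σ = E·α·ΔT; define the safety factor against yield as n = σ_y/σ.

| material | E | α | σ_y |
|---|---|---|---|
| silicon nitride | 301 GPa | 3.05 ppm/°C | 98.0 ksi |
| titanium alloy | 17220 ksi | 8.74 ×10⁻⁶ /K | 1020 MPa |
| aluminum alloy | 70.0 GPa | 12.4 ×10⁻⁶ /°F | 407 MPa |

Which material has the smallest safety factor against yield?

aluminum alloy

In consistent units (E in GPa, α in ×10⁻⁶/K, σ_y in MPa):
  silicon nitride: E = 301.0, α = 3.05, σ_y = 675.7 → σ = 233 MPa, n = 2.90
  titanium alloy: E = 118.7, α = 8.74, σ_y = 1020 → σ = 264 MPa, n = 3.87
  aluminum alloy: E = 70.00, α = 22.3, σ_y = 407.0 → σ = 397 MPa, n = 1.03
Smallest n: aluminum alloy with n = 1.03.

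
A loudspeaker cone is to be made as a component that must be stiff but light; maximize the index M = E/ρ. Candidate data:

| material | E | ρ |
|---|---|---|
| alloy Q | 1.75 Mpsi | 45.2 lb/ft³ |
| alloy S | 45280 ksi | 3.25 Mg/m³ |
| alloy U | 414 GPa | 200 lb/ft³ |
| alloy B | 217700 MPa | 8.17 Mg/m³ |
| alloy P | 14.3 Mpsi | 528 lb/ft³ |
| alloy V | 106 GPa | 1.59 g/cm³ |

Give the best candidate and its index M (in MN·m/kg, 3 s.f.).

alloy U, M = 129 MN·m/kg

In SI units:
  alloy Q: E = 12.07 GPa, ρ = 724.0 kg/m³
  alloy S: E = 312.2 GPa, ρ = 3250 kg/m³
  alloy U: E = 414.0 GPa, ρ = 3204 kg/m³
  alloy B: E = 217.7 GPa, ρ = 8170 kg/m³
  alloy P: E = 98.60 GPa, ρ = 8458 kg/m³
  alloy V: E = 106.0 GPa, ρ = 1590 kg/m³
  alloy U: M = 129 MN·m/kg
  alloy S: M = 96.1 MN·m/kg
  alloy V: M = 66.7 MN·m/kg
  alloy B: M = 26.6 MN·m/kg
  alloy Q: M = 16.7 MN·m/kg
  alloy P: M = 11.7 MN·m/kg
Alloy U ranks first.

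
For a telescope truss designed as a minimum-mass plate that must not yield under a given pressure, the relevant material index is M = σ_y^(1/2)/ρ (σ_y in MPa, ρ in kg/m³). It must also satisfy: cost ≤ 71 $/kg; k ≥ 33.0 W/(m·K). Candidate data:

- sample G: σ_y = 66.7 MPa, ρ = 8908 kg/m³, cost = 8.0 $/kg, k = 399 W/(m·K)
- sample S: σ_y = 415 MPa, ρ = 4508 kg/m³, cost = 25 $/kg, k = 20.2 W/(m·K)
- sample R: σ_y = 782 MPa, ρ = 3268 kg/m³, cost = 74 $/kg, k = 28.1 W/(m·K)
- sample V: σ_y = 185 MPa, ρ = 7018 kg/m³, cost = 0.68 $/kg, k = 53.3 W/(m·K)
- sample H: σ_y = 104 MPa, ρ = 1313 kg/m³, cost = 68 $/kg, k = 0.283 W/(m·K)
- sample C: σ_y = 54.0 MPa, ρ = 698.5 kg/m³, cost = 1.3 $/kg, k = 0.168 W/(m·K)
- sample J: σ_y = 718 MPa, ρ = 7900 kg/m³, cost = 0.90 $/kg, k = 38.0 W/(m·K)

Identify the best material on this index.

Screen on constraints: cost ≤ 71 $/kg; k ≥ 33.0 W/(m·K). Survivors: sample G, sample V, sample J.
Evaluate M for each candidate:
  sample J: M = 3.39×10⁻³
  sample V: M = 1.94×10⁻³
  sample G: M = 0.917×10⁻³
Sample J ranks first.

sample J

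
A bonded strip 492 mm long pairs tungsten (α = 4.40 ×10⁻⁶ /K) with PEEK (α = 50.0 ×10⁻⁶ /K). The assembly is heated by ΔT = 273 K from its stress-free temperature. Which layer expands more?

α(tungsten) = 4.40×10⁻⁶/K vs α(PEEK) = 50.0×10⁻⁶/K.
Higher α expands more for the same ΔT: PEEK.

PEEK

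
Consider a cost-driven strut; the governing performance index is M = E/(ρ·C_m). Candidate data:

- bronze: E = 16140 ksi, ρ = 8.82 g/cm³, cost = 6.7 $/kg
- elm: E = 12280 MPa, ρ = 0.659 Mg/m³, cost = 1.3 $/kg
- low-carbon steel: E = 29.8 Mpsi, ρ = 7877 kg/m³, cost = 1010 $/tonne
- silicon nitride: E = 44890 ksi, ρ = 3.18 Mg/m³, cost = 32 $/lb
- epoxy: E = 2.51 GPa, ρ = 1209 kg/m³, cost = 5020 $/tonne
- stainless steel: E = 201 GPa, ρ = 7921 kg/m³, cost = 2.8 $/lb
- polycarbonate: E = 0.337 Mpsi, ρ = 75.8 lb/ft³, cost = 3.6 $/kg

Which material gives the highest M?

In SI units:
  bronze: E = 111.3 GPa, ρ = 8820 kg/m³, cost = 6.700 $/kg
  elm: E = 12.28 GPa, ρ = 659.0 kg/m³, cost = 1.300 $/kg
  low-carbon steel: E = 205.5 GPa, ρ = 7877 kg/m³, cost = 1.010 $/kg
  silicon nitride: E = 309.5 GPa, ρ = 3180 kg/m³, cost = 70.55 $/kg
  epoxy: E = 2.510 GPa, ρ = 1209 kg/m³, cost = 5.020 $/kg
  stainless steel: E = 201.0 GPa, ρ = 7921 kg/m³, cost = 6.173 $/kg
  polycarbonate: E = 2.324 GPa, ρ = 1214 kg/m³, cost = 3.600 $/kg
  low-carbon steel: M = 25.8 MN·m per $
  elm: M = 14.3 MN·m per $
  stainless steel: M = 4.11 MN·m per $
  bronze: M = 1.88 MN·m per $
  silicon nitride: M = 1.38 MN·m per $
  polycarbonate: M = 0.532 MN·m per $
  epoxy: M = 0.414 MN·m per $
Highest index: low-carbon steel.

low-carbon steel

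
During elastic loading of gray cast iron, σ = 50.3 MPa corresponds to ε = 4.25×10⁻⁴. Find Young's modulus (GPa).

E = σ/ε = 50.3 MPa / 4.25×10⁻⁴ = 118400 MPa = 118 GPa.

118 GPa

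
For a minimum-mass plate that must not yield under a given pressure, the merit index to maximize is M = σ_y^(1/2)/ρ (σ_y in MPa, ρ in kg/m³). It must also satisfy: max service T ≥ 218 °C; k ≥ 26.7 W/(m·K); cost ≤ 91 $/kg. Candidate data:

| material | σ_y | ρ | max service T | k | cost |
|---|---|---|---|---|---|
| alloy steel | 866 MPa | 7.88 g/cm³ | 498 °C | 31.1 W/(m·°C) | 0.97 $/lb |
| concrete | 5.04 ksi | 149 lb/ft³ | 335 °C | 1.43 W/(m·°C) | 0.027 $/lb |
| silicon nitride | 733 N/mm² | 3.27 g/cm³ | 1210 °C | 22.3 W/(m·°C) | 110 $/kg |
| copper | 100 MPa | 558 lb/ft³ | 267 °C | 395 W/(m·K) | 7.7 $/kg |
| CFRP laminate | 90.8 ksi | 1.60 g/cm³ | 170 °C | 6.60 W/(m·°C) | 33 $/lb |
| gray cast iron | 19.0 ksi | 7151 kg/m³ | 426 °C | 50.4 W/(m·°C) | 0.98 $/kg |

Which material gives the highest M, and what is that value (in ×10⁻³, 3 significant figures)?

Screen on constraints: max service T ≥ 218 °C; k ≥ 26.7 W/(m·K); cost ≤ 91 $/kg. Survivors: alloy steel, copper, gray cast iron.
Putting every candidate on a common basis:
  alloy steel: σ_y = 866.0 MPa, ρ = 7880 kg/m³
  copper: σ_y = 100.0 MPa, ρ = 8938 kg/m³
  gray cast iron: σ_y = 131.0 MPa, ρ = 7151 kg/m³
  alloy steel: M = 3.73×10⁻³
  gray cast iron: M = 1.60×10⁻³
  copper: M = 1.12×10⁻³
Highest index: alloy steel.

alloy steel, M = 3.73×10⁻³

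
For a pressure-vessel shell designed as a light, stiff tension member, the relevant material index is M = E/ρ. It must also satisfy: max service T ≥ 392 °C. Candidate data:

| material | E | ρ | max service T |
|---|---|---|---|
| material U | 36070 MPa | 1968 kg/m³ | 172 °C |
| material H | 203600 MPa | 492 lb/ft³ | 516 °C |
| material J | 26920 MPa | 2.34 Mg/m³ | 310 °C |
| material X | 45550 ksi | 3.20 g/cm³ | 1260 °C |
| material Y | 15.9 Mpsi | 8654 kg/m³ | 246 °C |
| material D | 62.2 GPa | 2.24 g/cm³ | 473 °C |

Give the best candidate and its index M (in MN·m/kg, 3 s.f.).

Screen on constraints: max service T ≥ 392 °C. Survivors: material H, material X, material D.
Putting every candidate on a common basis:
  material H: E = 203.6 GPa, ρ = 7881 kg/m³
  material X: E = 314.1 GPa, ρ = 3200 kg/m³
  material D: E = 62.20 GPa, ρ = 2240 kg/m³
  material X: M = 98.1 MN·m/kg
  material D: M = 27.8 MN·m/kg
  material H: M = 25.8 MN·m/kg
Material X ranks first.

material X, M = 98.1 MN·m/kg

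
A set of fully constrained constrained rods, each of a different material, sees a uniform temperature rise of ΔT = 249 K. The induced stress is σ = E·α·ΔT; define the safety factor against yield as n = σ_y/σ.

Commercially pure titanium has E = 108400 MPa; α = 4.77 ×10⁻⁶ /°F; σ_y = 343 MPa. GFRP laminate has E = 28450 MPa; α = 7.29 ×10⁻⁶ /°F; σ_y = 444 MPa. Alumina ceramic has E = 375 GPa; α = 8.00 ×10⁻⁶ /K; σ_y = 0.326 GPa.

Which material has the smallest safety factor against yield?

In consistent units (E in GPa, α in ×10⁻⁶/K, σ_y in MPa):
  commercially pure titanium: E = 108.4, α = 8.59, σ_y = 343.0 → σ = 232 MPa, n = 1.48
  GFRP laminate: E = 28.45, α = 13.1, σ_y = 444.0 → σ = 93.0 MPa, n = 4.78
  alumina ceramic: E = 375.0, α = 8.00, σ_y = 326.0 → σ = 747 MPa, n = 0.436
The minimum is alumina ceramic at n = 0.436.

alumina ceramic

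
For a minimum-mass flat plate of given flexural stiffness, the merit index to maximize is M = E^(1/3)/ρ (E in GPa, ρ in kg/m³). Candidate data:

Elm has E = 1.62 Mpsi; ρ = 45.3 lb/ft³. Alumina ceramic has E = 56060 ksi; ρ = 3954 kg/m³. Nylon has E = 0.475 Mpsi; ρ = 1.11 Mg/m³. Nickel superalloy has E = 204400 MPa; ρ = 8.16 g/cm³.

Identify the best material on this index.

elm

After converting to SI:
  elm: E = 11.17 GPa, ρ = 725.6 kg/m³
  alumina ceramic: E = 386.5 GPa, ρ = 3954 kg/m³
  nylon: E = 3.275 GPa, ρ = 1110 kg/m³
  nickel superalloy: E = 204.4 GPa, ρ = 8160 kg/m³
  elm: M = 3.08×10⁻³
  alumina ceramic: M = 1.84×10⁻³
  nylon: M = 1.34×10⁻³
  nickel superalloy: M = 0.722×10⁻³
Highest index: elm.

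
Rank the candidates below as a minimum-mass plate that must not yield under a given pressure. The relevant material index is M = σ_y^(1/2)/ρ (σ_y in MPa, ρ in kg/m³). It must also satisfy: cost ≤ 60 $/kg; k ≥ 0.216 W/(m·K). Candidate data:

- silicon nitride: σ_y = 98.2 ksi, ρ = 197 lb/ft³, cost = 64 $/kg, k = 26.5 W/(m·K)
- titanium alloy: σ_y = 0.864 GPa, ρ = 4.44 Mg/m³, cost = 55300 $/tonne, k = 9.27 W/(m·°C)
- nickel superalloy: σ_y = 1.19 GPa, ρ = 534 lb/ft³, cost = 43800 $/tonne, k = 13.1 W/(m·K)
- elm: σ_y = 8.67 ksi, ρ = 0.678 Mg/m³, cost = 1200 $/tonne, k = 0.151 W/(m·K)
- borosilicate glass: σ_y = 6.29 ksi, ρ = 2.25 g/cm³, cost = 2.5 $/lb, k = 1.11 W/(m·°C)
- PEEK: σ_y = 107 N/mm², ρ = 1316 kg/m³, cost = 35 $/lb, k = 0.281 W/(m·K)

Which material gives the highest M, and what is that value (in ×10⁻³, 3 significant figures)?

titanium alloy, M = 6.62×10⁻³

Screen on constraints: cost ≤ 60 $/kg; k ≥ 0.216 W/(m·K). Survivors: titanium alloy, nickel superalloy, borosilicate glass.
Normalizing units and computing the index:
  titanium alloy: σ_y = 864.0 MPa, ρ = 4440 kg/m³
  nickel superalloy: σ_y = 1190 MPa, ρ = 8554 kg/m³
  borosilicate glass: σ_y = 43.37 MPa, ρ = 2250 kg/m³
  titanium alloy: M = 6.62×10⁻³
  nickel superalloy: M = 4.03×10⁻³
  borosilicate glass: M = 2.93×10⁻³
Titanium alloy has the largest M.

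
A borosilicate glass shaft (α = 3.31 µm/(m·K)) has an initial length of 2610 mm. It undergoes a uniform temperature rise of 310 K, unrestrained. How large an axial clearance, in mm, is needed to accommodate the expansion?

ΔL = α·L₀·ΔT = 3.31×10⁻⁶ × 2610 mm × 310.0 K = 2.68 mm.

2.68 mm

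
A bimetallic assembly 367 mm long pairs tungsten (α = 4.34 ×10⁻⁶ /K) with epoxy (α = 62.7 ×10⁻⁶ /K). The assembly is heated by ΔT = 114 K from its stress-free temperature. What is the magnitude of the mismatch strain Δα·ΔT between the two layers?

Δα = |4.34 − 62.7|×10⁻⁶/K = 58.4×10⁻⁶/K.
Mismatch strain = Δα·ΔT = 58.4×10⁻⁶ × 114.0 = 6.65×10⁻³.

6.65×10⁻³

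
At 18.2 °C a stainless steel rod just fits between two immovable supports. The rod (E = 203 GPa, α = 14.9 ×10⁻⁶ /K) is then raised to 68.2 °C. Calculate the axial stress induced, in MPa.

151 MPa

ΔT = 50.00 K. Constrained thermal stress σ = E·α·ΔT = 203.0×10³ MPa × 14.9×10⁻⁶ × 50.00 = 151 MPa (compressive).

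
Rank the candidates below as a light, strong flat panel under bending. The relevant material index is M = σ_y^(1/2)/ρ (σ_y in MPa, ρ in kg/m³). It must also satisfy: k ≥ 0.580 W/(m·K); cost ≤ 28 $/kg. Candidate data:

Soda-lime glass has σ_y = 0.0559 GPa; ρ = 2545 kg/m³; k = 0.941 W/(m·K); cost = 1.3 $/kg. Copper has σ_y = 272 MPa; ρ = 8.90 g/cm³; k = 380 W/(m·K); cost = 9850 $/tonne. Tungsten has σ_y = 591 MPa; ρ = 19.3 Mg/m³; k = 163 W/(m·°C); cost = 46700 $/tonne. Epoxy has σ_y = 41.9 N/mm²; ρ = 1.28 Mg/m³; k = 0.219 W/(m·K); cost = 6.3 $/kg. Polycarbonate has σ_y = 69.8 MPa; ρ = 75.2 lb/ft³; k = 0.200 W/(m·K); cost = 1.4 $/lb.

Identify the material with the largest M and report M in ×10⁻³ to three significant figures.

soda-lime glass, M = 2.94×10⁻³

Screen on constraints: k ≥ 0.580 W/(m·K); cost ≤ 28 $/kg. Survivors: soda-lime glass, copper.
In SI units:
  soda-lime glass: σ_y = 55.90 MPa, ρ = 2545 kg/m³
  copper: σ_y = 272.0 MPa, ρ = 8900 kg/m³
  soda-lime glass: M = 2.94×10⁻³
  copper: M = 1.85×10⁻³
Soda-lime glass has the largest M.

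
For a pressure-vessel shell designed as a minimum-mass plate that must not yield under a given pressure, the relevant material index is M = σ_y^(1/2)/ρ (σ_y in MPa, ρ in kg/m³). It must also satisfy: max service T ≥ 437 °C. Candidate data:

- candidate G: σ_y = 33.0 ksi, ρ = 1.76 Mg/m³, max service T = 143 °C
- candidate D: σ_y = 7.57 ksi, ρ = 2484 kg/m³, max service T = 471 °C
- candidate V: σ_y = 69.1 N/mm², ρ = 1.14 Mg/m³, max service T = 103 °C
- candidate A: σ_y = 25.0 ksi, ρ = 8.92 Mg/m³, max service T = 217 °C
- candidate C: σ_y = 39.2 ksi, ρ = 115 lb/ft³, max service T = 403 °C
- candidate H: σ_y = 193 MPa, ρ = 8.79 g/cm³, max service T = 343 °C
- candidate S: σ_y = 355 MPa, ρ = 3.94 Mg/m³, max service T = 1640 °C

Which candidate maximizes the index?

candidate S

Screen on constraints: max service T ≥ 437 °C. Survivors: candidate D, candidate S.
Convert each candidate to consistent units, then evaluate M:
  candidate D: σ_y = 52.19 MPa, ρ = 2484 kg/m³
  candidate S: σ_y = 355.0 MPa, ρ = 3940 kg/m³
  candidate S: M = 4.78×10⁻³
  candidate D: M = 2.91×10⁻³
Candidate S has the largest M.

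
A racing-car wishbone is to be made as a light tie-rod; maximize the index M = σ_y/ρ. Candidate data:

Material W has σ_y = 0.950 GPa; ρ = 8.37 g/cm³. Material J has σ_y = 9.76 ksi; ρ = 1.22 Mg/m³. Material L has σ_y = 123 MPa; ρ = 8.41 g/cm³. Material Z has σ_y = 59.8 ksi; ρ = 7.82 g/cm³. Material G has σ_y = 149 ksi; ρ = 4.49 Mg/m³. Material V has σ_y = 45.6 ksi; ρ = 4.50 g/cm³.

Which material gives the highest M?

material G

Normalizing units and computing the index:
  material W: σ_y = 950.0 MPa, ρ = 8370 kg/m³
  material J: σ_y = 67.29 MPa, ρ = 1220 kg/m³
  material L: σ_y = 123.0 MPa, ρ = 8410 kg/m³
  material Z: σ_y = 412.3 MPa, ρ = 7820 kg/m³
  material G: σ_y = 1027 MPa, ρ = 4490 kg/m³
  material V: σ_y = 314.4 MPa, ρ = 4500 kg/m³
  material G: M = 229 kN·m/kg
  material W: M = 114 kN·m/kg
  material V: M = 69.9 kN·m/kg
  material J: M = 55.2 kN·m/kg
  material Z: M = 52.7 kN·m/kg
  material L: M = 14.6 kN·m/kg
Material G has the largest M.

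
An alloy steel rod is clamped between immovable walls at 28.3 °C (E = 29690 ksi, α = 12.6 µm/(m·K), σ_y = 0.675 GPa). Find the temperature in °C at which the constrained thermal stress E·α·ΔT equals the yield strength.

E = 29690 ksi = 204.7 GPa.
σ_y = 0.675 GPa = 675.0 MPa.
E·α·ΔT = 675.0 MPa ⇒ ΔT = 675.0 / (204.7×10³ × 12.6×10⁻⁶) = 261.7 K.
T = 28.3 + 261.7 = 290.0 °C.

290 °C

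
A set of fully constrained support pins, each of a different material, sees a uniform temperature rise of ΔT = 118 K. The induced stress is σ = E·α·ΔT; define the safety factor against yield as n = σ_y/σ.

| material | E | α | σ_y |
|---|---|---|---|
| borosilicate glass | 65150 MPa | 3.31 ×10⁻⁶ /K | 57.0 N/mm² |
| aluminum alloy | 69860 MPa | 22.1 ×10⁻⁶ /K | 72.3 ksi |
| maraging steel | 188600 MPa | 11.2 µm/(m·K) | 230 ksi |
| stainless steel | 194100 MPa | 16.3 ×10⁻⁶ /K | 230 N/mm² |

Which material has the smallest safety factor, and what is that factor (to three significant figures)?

With everything in SI (GPa, ×10⁻⁶/K, MPa):
  borosilicate glass: E = 65.15, α = 3.31, σ_y = 57.00 → σ = 25.4 MPa, n = 2.24
  aluminum alloy: E = 69.86, α = 22.1, σ_y = 498.5 → σ = 182 MPa, n = 2.74
  maraging steel: E = 188.6, α = 11.2, σ_y = 1586 → σ = 249 MPa, n = 6.36
  stainless steel: E = 194.1, α = 16.3, σ_y = 230.0 → σ = 373 MPa, n = 0.616
Smallest n: stainless steel with n = 0.616.

stainless steel, n = 0.616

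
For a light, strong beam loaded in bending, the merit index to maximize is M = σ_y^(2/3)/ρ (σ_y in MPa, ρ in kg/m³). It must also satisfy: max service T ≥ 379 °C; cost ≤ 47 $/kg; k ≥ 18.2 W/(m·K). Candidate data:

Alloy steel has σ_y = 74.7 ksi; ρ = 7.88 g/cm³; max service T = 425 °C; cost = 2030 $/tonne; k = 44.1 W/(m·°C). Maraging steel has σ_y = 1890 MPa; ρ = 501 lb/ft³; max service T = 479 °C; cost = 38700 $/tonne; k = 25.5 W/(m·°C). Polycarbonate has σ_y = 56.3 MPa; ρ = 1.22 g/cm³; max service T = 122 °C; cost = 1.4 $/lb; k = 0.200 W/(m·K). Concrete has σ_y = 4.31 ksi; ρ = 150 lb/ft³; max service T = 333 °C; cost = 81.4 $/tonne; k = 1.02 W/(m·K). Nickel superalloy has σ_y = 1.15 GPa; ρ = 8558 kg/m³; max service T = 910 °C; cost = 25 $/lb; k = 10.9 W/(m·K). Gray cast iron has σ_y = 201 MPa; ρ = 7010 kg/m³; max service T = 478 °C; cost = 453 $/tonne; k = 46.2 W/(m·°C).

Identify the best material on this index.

Screen on constraints: max service T ≥ 379 °C; cost ≤ 47 $/kg; k ≥ 18.2 W/(m·K). Survivors: alloy steel, maraging steel, gray cast iron.
After converting to SI:
  alloy steel: σ_y = 515.0 MPa, ρ = 7880 kg/m³
  maraging steel: σ_y = 1890 MPa, ρ = 8025 kg/m³
  gray cast iron: σ_y = 201.0 MPa, ρ = 7010 kg/m³
  maraging steel: M = 19.0×10⁻³
  alloy steel: M = 8.15×10⁻³
  gray cast iron: M = 4.89×10⁻³
Highest index: maraging steel.

maraging steel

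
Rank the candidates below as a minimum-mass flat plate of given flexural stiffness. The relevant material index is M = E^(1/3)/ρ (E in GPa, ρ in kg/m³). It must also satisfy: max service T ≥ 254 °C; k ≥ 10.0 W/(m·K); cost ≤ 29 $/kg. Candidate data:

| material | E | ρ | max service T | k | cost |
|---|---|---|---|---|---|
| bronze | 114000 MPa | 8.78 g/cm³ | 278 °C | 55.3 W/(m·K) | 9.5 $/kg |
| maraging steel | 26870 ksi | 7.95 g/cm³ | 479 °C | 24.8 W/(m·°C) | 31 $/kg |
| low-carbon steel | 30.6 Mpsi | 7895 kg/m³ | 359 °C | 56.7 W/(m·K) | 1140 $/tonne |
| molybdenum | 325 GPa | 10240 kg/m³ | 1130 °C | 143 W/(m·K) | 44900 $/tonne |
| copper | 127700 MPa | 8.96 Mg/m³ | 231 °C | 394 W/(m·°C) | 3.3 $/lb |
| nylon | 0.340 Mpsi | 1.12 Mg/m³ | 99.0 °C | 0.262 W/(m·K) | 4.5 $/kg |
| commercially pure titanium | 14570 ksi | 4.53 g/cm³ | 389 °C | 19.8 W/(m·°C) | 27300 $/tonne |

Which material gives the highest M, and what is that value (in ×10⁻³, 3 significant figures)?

Screen on constraints: max service T ≥ 254 °C; k ≥ 10.0 W/(m·K); cost ≤ 29 $/kg. Survivors: bronze, low-carbon steel, commercially pure titanium.
After converting to SI:
  bronze: E = 114.0 GPa, ρ = 8780 kg/m³
  low-carbon steel: E = 211.0 GPa, ρ = 7895 kg/m³
  commercially pure titanium: E = 100.5 GPa, ρ = 4530 kg/m³
  commercially pure titanium: M = 1.03×10⁻³
  low-carbon steel: M = 0.754×10⁻³
  bronze: M = 0.552×10⁻³
The maximum is for commercially pure titanium.

commercially pure titanium, M = 1.03×10⁻³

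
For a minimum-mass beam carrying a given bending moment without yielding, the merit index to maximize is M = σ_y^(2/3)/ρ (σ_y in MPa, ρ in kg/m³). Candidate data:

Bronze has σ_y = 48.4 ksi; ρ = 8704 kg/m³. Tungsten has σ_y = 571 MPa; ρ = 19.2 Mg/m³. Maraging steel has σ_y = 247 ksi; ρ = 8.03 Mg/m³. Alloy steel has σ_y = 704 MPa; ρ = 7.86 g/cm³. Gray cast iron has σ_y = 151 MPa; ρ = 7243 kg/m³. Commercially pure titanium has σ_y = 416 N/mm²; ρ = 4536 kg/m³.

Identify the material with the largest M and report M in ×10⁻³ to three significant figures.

After converting to SI:
  bronze: σ_y = 333.7 MPa, ρ = 8704 kg/m³
  tungsten: σ_y = 571.0 MPa, ρ = 19200 kg/m³
  maraging steel: σ_y = 1703 MPa, ρ = 8030 kg/m³
  alloy steel: σ_y = 704.0 MPa, ρ = 7860 kg/m³
  gray cast iron: σ_y = 151.0 MPa, ρ = 7243 kg/m³
  commercially pure titanium: σ_y = 416.0 MPa, ρ = 4536 kg/m³
  maraging steel: M = 17.8×10⁻³
  commercially pure titanium: M = 12.3×10⁻³
  alloy steel: M = 10.1×10⁻³
  bronze: M = 5.53×10⁻³
  gray cast iron: M = 3.92×10⁻³
  tungsten: M = 3.58×10⁻³
Maraging steel has the largest M.

maraging steel, M = 17.8×10⁻³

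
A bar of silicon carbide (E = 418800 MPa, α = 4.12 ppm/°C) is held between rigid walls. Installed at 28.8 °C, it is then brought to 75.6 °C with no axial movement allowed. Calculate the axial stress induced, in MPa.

E = 418800 MPa = 418.8 GPa.
ΔT = 46.80 K. Constrained thermal stress σ = E·α·ΔT = 418.8×10³ MPa × 4.12×10⁻⁶ × 46.80 = 80.8 MPa (compressive).

80.8 MPa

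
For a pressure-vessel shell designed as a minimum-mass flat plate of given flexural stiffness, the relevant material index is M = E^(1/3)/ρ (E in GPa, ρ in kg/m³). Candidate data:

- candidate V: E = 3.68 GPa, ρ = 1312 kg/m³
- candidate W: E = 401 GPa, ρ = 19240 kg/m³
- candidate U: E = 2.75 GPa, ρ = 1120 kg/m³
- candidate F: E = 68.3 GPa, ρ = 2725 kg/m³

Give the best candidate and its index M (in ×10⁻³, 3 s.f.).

candidate F, M = 1.50×10⁻³

Per-candidate index values:
  candidate F: M = 1.50×10⁻³
  candidate U: M = 1.25×10⁻³
  candidate V: M = 1.18×10⁻³
  candidate W: M = 0.383×10⁻³
The maximum is for candidate F.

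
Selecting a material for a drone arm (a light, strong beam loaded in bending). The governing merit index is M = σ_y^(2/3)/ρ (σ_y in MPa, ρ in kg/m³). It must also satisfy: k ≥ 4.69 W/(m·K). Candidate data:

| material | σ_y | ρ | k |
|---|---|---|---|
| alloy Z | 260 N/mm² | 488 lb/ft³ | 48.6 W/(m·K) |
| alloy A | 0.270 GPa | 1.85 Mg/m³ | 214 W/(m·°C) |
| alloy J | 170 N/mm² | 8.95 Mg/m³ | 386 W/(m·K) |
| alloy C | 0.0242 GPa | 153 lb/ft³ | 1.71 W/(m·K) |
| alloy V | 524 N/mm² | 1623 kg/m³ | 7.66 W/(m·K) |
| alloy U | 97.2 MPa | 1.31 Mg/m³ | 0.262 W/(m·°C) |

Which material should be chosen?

alloy V

Screen on constraints: k ≥ 4.69 W/(m·K). Survivors: alloy Z, alloy A, alloy J, alloy V.
After converting to SI:
  alloy Z: σ_y = 260.0 MPa, ρ = 7817 kg/m³
  alloy A: σ_y = 270.0 MPa, ρ = 1850 kg/m³
  alloy J: σ_y = 170.0 MPa, ρ = 8950 kg/m³
  alloy V: σ_y = 524.0 MPa, ρ = 1623 kg/m³
  alloy V: M = 40.0×10⁻³
  alloy A: M = 22.6×10⁻³
  alloy Z: M = 5.21×10⁻³
  alloy J: M = 3.43×10⁻³
Alloy V ranks first.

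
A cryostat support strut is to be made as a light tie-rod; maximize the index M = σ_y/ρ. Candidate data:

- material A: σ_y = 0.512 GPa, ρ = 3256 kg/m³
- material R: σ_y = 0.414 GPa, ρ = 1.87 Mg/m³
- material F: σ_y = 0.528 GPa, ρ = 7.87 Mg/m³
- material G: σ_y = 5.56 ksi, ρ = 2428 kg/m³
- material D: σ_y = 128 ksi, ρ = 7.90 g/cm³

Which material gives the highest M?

Normalizing units and computing the index:
  material A: σ_y = 512.0 MPa, ρ = 3256 kg/m³
  material R: σ_y = 414.0 MPa, ρ = 1870 kg/m³
  material F: σ_y = 528.0 MPa, ρ = 7870 kg/m³
  material G: σ_y = 38.33 MPa, ρ = 2428 kg/m³
  material D: σ_y = 882.5 MPa, ρ = 7900 kg/m³
  material R: M = 221 kN·m/kg
  material A: M = 157 kN·m/kg
  material D: M = 112 kN·m/kg
  material F: M = 67.1 kN·m/kg
  material G: M = 15.8 kN·m/kg
Material R ranks first.

material R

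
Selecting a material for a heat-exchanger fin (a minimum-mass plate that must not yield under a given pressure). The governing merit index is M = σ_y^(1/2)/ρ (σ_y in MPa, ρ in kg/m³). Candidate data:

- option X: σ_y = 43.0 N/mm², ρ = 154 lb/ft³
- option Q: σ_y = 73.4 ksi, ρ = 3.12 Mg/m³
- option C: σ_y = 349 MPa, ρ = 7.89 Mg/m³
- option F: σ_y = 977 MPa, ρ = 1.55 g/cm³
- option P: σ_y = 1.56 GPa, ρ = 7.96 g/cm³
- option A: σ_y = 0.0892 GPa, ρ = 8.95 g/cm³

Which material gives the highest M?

Normalizing units and computing the index:
  option X: σ_y = 43.00 MPa, ρ = 2467 kg/m³
  option Q: σ_y = 506.1 MPa, ρ = 3120 kg/m³
  option C: σ_y = 349.0 MPa, ρ = 7890 kg/m³
  option F: σ_y = 977.0 MPa, ρ = 1550 kg/m³
  option P: σ_y = 1560 MPa, ρ = 7960 kg/m³
  option A: σ_y = 89.20 MPa, ρ = 8950 kg/m³
  option F: M = 20.2×10⁻³
  option Q: M = 7.21×10⁻³
  option P: M = 4.96×10⁻³
  option X: M = 2.66×10⁻³
  option C: M = 2.37×10⁻³
  option A: M = 1.06×10⁻³
The maximum is for option F.

option F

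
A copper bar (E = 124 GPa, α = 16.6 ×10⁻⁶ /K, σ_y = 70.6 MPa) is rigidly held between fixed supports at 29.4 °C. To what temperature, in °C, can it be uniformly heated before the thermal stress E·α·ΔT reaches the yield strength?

E·α·ΔT = 70.60 MPa ⇒ ΔT = 70.60 / (124.0×10³ × 16.6×10⁻⁶) = 34.30 K.
T = 29.4 + 34.30 = 63.70 °C.

63.7 °C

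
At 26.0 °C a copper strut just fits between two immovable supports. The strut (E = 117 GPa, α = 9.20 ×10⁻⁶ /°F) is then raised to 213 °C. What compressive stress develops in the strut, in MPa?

α = 9.20×10⁻⁶/°F × 9/5 = 16.6×10⁻⁶/K.
ΔT = 187.0 K. Constrained thermal stress σ = E·α·ΔT = 117.0×10³ MPa × 16.6×10⁻⁶ × 187.0 = 362 MPa (compressive).

362 MPa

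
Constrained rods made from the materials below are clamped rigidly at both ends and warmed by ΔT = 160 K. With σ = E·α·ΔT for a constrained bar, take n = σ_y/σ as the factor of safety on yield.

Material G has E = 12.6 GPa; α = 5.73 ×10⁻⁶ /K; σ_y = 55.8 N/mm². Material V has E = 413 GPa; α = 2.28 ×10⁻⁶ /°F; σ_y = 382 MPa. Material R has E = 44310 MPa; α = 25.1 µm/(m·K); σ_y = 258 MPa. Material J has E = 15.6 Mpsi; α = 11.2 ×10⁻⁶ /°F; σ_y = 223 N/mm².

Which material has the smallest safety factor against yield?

Per material, after unit conversion:
  material G: E = 12.60, α = 5.73, σ_y = 55.80 → σ = 11.6 MPa, n = 4.83
  material V: E = 413.0, α = 4.10, σ_y = 382.0 → σ = 271 MPa, n = 1.41
  material R: E = 44.31, α = 25.1, σ_y = 258.0 → σ = 178 MPa, n = 1.45
  material J: E = 107.6, α = 20.2, σ_y = 223.0 → σ = 347 MPa, n = 0.643
The minimum is material J at n = 0.643.

material J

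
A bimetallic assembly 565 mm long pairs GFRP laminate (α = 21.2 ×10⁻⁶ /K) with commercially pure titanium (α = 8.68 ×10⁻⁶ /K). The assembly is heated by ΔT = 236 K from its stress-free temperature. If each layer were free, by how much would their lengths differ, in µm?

Δα = |21.2 − 8.68|×10⁻⁶/K = 12.5×10⁻⁶/K.
ΔL_mismatch = Δα·L·ΔT = 12.5×10⁻⁶ × 565.0 mm × 236.0 K = 1670 µm.

1670 µm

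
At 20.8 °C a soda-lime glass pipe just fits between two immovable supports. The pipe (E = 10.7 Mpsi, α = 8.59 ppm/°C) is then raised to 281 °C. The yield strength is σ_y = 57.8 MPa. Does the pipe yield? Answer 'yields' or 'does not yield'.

yields

E = 10.7 Mpsi = 73.77 GPa.
ΔT = 260.2 K. Constrained thermal stress σ = E·α·ΔT = 73.77×10³ MPa × 8.59×10⁻⁶ × 260.2 = 165 MPa (compressive).
Compare to σ_y = 57.8 MPa: σ ≥ σ_y, so it yields.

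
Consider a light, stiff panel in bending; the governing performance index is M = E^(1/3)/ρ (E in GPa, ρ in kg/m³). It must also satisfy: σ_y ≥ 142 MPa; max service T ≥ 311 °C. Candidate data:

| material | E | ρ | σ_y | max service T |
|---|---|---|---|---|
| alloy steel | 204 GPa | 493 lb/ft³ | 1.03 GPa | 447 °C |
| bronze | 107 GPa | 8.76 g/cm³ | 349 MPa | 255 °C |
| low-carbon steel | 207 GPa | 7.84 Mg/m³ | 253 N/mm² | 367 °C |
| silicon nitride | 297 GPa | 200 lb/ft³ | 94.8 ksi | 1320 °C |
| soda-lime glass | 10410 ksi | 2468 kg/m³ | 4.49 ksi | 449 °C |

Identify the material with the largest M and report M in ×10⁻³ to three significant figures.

Screen on constraints: σ_y ≥ 142 MPa; max service T ≥ 311 °C. Survivors: alloy steel, low-carbon steel, silicon nitride.
After converting to SI:
  alloy steel: E = 204.0 GPa, ρ = 7897 kg/m³
  low-carbon steel: E = 207.0 GPa, ρ = 7840 kg/m³
  silicon nitride: E = 297.0 GPa, ρ = 3204 kg/m³
  silicon nitride: M = 2.08×10⁻³
  low-carbon steel: M = 0.755×10⁻³
  alloy steel: M = 0.745×10⁻³
Highest index: silicon nitride.

silicon nitride, M = 2.08×10⁻³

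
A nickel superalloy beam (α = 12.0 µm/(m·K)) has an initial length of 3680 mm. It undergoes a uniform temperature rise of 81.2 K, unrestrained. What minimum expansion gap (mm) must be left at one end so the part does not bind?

3.59 mm

ΔL = α·L₀·ΔT = 12.0×10⁻⁶ × 3680 mm × 81.20 K = 3.59 mm.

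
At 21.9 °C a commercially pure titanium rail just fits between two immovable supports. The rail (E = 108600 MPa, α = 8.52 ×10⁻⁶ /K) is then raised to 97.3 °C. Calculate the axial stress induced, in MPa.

E = 108600 MPa = 108.6 GPa.
ΔT = 75.40 K. Constrained thermal stress σ = E·α·ΔT = 108.6×10³ MPa × 8.52×10⁻⁶ × 75.40 = 69.8 MPa (compressive).

69.8 MPa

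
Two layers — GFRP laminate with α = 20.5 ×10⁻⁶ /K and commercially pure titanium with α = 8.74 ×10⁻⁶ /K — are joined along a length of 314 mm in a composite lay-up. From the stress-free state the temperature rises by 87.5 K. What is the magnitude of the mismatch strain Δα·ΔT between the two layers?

1.03×10⁻³

Δα = |20.5 − 8.74|×10⁻⁶/K = 11.8×10⁻⁶/K.
Mismatch strain = Δα·ΔT = 11.8×10⁻⁶ × 87.5 = 1.03×10⁻³.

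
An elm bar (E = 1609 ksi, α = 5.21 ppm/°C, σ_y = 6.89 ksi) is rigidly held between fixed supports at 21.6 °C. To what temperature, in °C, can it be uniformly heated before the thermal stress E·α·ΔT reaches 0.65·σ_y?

556 °C

E = 1609 ksi = 11.09 GPa.
σ_y = 6.89 ksi = 47.50 MPa.
E·α·ΔT = 30.88 MPa ⇒ ΔT = 30.88 / (11.09×10³ × 5.21×10⁻⁶) = 534.2 K.
T = 21.6 + 534.2 = 555.8 °C.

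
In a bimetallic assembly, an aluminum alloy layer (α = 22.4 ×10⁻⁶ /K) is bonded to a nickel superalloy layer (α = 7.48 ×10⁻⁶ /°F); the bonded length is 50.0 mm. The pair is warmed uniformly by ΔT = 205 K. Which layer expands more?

aluminum alloy

nickel superalloy: α = 7.48×10⁻⁶/°F × 9/5 = 13.5×10⁻⁶/K.
α(aluminum alloy) = 22.4×10⁻⁶/K vs α(nickel superalloy) = 13.5×10⁻⁶/K.
Higher α expands more for the same ΔT: aluminum alloy.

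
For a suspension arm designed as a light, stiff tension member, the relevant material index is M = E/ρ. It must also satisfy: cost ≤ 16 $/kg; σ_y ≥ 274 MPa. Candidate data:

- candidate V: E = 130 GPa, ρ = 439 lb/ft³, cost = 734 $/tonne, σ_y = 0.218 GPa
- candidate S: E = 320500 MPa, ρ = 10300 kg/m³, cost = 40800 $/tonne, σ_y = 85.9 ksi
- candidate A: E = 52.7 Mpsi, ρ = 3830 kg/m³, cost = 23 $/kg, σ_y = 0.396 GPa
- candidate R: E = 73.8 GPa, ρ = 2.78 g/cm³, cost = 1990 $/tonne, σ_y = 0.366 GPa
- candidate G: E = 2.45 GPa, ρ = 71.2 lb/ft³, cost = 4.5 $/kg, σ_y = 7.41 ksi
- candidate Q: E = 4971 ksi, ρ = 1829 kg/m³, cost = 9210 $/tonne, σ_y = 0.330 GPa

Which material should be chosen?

Screen on constraints: cost ≤ 16 $/kg; σ_y ≥ 274 MPa. Survivors: candidate R, candidate Q.
In SI units:
  candidate R: E = 73.80 GPa, ρ = 2780 kg/m³
  candidate Q: E = 34.27 GPa, ρ = 1829 kg/m³
  candidate R: M = 26.5 MN·m/kg
  candidate Q: M = 18.7 MN·m/kg
The maximum is for candidate R.

candidate R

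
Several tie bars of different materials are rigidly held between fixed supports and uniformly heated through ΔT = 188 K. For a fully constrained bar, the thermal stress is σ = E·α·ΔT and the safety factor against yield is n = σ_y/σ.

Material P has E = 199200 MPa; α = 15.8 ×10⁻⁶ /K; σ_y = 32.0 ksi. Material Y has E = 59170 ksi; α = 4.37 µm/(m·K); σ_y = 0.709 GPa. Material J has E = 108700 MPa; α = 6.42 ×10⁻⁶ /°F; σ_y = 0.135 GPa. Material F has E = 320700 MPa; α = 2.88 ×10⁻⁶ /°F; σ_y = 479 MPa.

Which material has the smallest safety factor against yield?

material P

In consistent units (E in GPa, α in ×10⁻⁶/K, σ_y in MPa):
  material P: E = 199.2, α = 15.8, σ_y = 220.6 → σ = 592 MPa, n = 0.373
  material Y: E = 408.0, α = 4.37, σ_y = 709.0 → σ = 335 MPa, n = 2.12
  material J: E = 108.7, α = 11.6, σ_y = 135.0 → σ = 236 MPa, n = 0.572
  material F: E = 320.7, α = 5.18, σ_y = 479.0 → σ = 313 MPa, n = 1.53
Smallest n: material P with n = 0.373.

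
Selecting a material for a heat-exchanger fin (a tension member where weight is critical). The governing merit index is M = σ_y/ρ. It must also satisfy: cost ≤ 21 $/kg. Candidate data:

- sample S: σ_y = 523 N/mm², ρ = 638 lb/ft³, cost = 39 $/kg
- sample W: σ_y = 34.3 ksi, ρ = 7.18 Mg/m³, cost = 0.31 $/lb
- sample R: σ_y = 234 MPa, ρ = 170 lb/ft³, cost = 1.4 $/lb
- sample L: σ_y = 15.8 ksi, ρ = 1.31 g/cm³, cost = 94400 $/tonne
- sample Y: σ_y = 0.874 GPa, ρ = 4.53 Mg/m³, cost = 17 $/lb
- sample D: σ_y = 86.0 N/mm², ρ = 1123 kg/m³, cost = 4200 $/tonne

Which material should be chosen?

Screen on constraints: cost ≤ 21 $/kg. Survivors: sample W, sample R, sample D.
Convert each candidate to consistent units, then evaluate M:
  sample W: σ_y = 236.5 MPa, ρ = 7180 kg/m³
  sample R: σ_y = 234.0 MPa, ρ = 2723 kg/m³
  sample D: σ_y = 86.00 MPa, ρ = 1123 kg/m³
  sample R: M = 85.9 kN·m/kg
  sample D: M = 76.6 kN·m/kg
  sample W: M = 32.9 kN·m/kg
Highest index: sample R.

sample R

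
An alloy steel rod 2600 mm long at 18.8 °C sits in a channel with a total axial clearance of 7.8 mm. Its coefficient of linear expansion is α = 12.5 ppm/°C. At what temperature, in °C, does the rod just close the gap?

259 °C

α·L₀·ΔT = 7.8 mm ⇒ ΔT = 7.8 / (12.5×10⁻⁶ × 2600.0) = 240.0 K.
T = 18.8 + 240.0 = 258.8 °C.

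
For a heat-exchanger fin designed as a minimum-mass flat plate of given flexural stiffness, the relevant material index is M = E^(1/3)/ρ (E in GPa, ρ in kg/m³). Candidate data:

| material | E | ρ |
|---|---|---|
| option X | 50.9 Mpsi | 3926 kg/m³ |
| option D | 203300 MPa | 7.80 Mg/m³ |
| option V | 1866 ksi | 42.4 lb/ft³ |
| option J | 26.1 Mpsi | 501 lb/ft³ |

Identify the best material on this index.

Convert each candidate to consistent units, then evaluate M:
  option X: E = 350.9 GPa, ρ = 3926 kg/m³
  option D: E = 203.3 GPa, ρ = 7800 kg/m³
  option V: E = 12.87 GPa, ρ = 679.2 kg/m³
  option J: E = 180.0 GPa, ρ = 8025 kg/m³
  option V: M = 3.45×10⁻³
  option X: M = 1.80×10⁻³
  option D: M = 0.754×10⁻³
  option J: M = 0.703×10⁻³
Option V ranks first.

option V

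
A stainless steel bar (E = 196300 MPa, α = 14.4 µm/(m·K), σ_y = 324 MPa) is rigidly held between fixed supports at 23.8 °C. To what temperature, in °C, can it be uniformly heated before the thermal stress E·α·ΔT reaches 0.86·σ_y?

E = 196300 MPa = 196.3 GPa.
E·α·ΔT = 278.6 MPa ⇒ ΔT = 278.6 / (196.3×10³ × 14.4×10⁻⁶) = 98.57 K.
T = 23.8 + 98.57 = 122.4 °C.

122 °C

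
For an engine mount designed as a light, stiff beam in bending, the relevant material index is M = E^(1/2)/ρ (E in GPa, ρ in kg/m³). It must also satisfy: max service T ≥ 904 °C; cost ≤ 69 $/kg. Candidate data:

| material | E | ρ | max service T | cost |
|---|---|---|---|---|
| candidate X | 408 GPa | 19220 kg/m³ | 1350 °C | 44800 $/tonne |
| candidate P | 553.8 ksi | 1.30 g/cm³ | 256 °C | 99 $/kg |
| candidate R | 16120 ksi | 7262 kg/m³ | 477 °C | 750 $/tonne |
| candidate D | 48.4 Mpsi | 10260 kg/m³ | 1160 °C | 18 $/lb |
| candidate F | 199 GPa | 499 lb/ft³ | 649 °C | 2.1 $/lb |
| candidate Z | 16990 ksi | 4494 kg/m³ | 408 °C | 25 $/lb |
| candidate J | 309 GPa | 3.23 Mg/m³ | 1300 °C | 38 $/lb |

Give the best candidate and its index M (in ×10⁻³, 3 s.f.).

candidate D, M = 1.78×10⁻³

Screen on constraints: max service T ≥ 904 °C; cost ≤ 69 $/kg. Survivors: candidate X, candidate D.
Normalizing units and computing the index:
  candidate X: E = 408.0 GPa, ρ = 19220 kg/m³
  candidate D: E = 333.7 GPa, ρ = 10260 kg/m³
  candidate D: M = 1.78×10⁻³
  candidate X: M = 1.05×10⁻³
The maximum is for candidate D.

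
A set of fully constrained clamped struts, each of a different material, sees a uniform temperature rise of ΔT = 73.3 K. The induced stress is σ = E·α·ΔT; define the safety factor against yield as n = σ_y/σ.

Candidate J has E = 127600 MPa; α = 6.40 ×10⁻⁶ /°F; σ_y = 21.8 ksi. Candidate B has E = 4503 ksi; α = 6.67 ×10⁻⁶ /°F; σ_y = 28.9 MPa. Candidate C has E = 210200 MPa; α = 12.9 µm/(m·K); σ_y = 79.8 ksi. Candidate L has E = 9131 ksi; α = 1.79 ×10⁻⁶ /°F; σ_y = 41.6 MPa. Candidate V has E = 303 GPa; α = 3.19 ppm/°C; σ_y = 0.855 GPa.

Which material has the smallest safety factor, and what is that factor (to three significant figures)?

In consistent units (E in GPa, α in ×10⁻⁶/K, σ_y in MPa):
  candidate J: E = 127.6, α = 11.5, σ_y = 150.3 → σ = 108 MPa, n = 1.39
  candidate B: E = 31.05, α = 12.0, σ_y = 28.90 → σ = 27.3 MPa, n = 1.06
  candidate C: E = 210.2, α = 12.9, σ_y = 550.2 → σ = 199 MPa, n = 2.77
  candidate L: E = 62.96, α = 3.22, σ_y = 41.60 → σ = 14.9 MPa, n = 2.80
  candidate V: E = 303.0, α = 3.19, σ_y = 855.0 → σ = 70.8 MPa, n = 12.1
Candidate B has the lowest safety factor, n = 1.06.

candidate B, n = 1.06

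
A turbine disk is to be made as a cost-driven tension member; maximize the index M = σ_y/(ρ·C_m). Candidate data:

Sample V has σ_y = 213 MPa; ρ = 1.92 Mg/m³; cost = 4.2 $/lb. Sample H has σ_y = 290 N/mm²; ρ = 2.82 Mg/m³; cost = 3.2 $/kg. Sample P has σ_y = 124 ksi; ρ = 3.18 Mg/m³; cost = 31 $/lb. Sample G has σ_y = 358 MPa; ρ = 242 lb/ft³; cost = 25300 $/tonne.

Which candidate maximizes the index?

sample H

In SI units:
  sample V: σ_y = 213.0 MPa, ρ = 1920 kg/m³, cost = 9.259 $/kg
  sample H: σ_y = 290.0 MPa, ρ = 2820 kg/m³, cost = 3.200 $/kg
  sample P: σ_y = 855.0 MPa, ρ = 3180 kg/m³, cost = 68.34 $/kg
  sample G: σ_y = 358.0 MPa, ρ = 3876 kg/m³, cost = 25.30 $/kg
  sample H: M = 32.1 kN·m per $
  sample V: M = 12.0 kN·m per $
  sample P: M = 3.93 kN·m per $
  sample G: M = 3.65 kN·m per $
Sample H has the largest M.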